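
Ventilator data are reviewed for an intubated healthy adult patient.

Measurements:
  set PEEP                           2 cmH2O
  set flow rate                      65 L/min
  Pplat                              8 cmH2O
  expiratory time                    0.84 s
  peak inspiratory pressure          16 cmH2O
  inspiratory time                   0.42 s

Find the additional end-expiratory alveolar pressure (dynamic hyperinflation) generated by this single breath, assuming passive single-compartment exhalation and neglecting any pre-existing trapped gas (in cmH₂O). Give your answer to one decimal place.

Flow: 65 L/min ÷ 60 = 1.0833 L/s.
Vt = flow × Ti = 1.0833 L/s × 0.42 s × 1000 mL/L = 454.99 mL.
R = (PIP − Pplat)/V̇ = (16 − 8) / 1.0833 = 8.0/1.0833 = 7.385 cmH2O·s/L.
C = Vt/(Pplat − PEEP) = 454.99 / (8 − 2) = 454.99/6.0 = 75.832 mL/cmH2O.
τ = R × C = 7.385 × 0.07583 L/cmH2O = 0.56 s.
Fraction remaining = e^(−Te/τ) = e^(−0.84/0.56) = 0.2231; trapped volume = 454.99 × 0.2231 = 101.51 mL.
Additional alveolar pressure from trapping ≈ V_trapped / C = 101.51 / 75.832 = 1.339 cmH2O.

1.3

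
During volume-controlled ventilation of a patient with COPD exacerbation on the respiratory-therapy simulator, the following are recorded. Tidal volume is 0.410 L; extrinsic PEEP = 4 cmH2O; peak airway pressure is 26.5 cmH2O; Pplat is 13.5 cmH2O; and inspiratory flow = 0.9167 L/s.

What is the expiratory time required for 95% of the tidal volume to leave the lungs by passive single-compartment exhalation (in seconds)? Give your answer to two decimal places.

1.83

R = (PIP − Pplat)/V̇ = (26.5 − 13.5) / 0.9167 = 13.0/0.9167 = 14.181 cmH2O·s/L.
C = Vt/(Pplat − PEEP) = 410.0 / (13.5 − 4) = 410.0/9.5 = 43.158 mL/cmH2O.
τ = R × C = 14.181 × 0.04316 L/cmH2O = 0.6121 s.
t = −τ·ln(1 − 0.95) = −0.6121·ln(0.05) = 1.834 s.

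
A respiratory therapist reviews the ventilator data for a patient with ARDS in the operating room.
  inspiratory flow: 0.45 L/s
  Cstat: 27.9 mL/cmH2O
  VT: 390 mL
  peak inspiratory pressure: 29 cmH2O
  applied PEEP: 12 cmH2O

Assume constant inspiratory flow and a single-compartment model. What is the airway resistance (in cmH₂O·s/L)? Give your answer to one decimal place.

Equation of motion (constant flow): PIP = Vt/C + R·V̇ + PEEP.
R·V̇ = PIP − Vt/C − PEEP = 29 − 390/27.9 − 12 = 29 − 13.978 − 12 = 3.022 cmH2O.
R = 3.022 / 0.45 = 6.716 cmH2O·s/L.

6.7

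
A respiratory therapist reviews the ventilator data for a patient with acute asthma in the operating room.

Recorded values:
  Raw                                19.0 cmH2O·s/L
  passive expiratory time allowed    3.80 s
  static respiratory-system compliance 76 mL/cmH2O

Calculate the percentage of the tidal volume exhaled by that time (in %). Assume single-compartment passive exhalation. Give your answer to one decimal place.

92.8

τ = R × C = 19.0 × 76 mL/cmH2O = 19.0 × 0.076 L/cmH2O = 1.444 s.
Passive exhalation: V(t)/V₀ = e^(−t/τ) = e^(−3.80/1.444) = 0.07196.
Fraction exhaled = 1 − 0.07196 = 0.928 → 92.8%.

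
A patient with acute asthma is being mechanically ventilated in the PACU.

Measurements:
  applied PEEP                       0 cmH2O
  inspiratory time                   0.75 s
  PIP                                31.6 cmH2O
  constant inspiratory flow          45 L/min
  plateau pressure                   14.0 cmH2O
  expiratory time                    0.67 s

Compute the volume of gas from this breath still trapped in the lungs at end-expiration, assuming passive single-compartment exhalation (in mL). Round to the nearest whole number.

Flow: 45 L/min ÷ 60 = 0.75 L/s.
Vt = flow × Ti = 0.75 L/s × 0.75 s × 1000 mL/L = 562.5 mL.
R = (PIP − Pplat)/V̇ = (31.6 − 14.0) / 0.75 = 17.6/0.75 = 23.467 cmH2O·s/L.
C = Vt/(Pplat − PEEP) = 562.5 / (14.0 − 0) = 562.5/14.0 = 40.179 mL/cmH2O.
τ = R × C = 23.467 × 0.04018 L/cmH2O = 0.9429 s.
Fraction remaining = e^(−Te/τ) = e^(−0.67/0.9429) = 0.4914.
Trapped volume = 562.5 × 0.4914 = 276.41 mL.

276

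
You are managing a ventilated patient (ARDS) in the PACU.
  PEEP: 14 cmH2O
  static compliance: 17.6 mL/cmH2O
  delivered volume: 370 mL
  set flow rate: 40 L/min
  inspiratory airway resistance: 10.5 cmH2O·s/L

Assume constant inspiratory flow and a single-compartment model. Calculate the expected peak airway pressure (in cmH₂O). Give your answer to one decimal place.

Flow: 40 L/min ÷ 60 = 0.6667 L/s.
Equation of motion (constant flow): PIP = Vt/C + R·V̇ + PEEP.
PIP = 370/17.6 + 10.5×0.6667 + 14 = 21.023 + 7.0 + 14 = 42.023 cmH2O.

42.0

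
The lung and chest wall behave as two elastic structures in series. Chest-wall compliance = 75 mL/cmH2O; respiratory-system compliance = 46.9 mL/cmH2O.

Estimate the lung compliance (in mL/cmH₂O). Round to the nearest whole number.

1/CL = 1/Crs − 1/Ccw.
1/CL = 1/46.9 − 1/75 = 0.007989.
CL = 125.17 mL/cmH2O.

125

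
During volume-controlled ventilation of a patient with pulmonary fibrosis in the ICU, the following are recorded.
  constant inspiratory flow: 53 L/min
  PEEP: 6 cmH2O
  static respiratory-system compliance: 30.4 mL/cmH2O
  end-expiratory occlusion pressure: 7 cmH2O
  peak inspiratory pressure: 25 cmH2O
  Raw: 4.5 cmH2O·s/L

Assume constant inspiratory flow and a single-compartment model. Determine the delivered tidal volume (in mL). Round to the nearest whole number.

Flow: 53 L/min ÷ 60 = 0.8833 L/s.
Total PEEP = 7 cmH2O (set 6 + intrinsic 1); this is the baseline alveolar pressure.
Equation of motion (constant flow): PIP = Vt/C + R·V̇ + PEEP.
Vt/C = PIP − R·V̇ − PEEP = 25 − 3.975 − 7 = 14.025 cmH2O.
Vt = C × 14.025 = 30.4 × 14.025 = 426.36 mL.

426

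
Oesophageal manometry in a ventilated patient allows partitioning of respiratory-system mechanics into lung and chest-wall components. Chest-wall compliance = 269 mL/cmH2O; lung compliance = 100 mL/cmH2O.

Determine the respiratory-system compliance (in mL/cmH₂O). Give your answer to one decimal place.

72.9

Lung and chest wall are elastances in series: 1/Crs = 1/CL + 1/Ccw.
1/Crs = 1/100 + 1/269 = 0.01372.
Crs = 72.886 mL/cmH2O.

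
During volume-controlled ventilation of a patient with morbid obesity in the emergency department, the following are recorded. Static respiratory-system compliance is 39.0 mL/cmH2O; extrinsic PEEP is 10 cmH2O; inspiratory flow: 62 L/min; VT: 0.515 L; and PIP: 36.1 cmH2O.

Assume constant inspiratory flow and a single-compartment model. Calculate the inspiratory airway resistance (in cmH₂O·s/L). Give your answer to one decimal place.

12.5

Flow: 62 L/min ÷ 60 = 1.0333 L/s.
Equation of motion (constant flow): PIP = Vt/C + R·V̇ + PEEP.
R·V̇ = PIP − Vt/C − PEEP = 36.1 − 515/39.0 − 10 = 36.1 − 13.205 − 10 = 12.895 cmH2O.
R = 12.895 / 1.0333 = 12.479 cmH2O·s/L.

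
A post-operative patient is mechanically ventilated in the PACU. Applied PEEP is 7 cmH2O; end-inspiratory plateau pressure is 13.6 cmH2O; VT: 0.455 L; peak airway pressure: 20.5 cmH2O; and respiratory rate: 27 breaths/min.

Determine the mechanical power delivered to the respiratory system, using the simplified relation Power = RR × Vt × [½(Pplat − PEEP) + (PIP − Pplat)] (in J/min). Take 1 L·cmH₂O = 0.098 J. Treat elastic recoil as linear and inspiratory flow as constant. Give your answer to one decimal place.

Per-breath work = Vt × [½(Pplat−PEEP) + (PIP−Pplat)] = 0.455 × [0.5×6.6 + 6.9] = 0.455 × 10.2 = 4.641 L·cmH2O.
Power = 27 × 4.641 = 125.31 L·cmH2O/min.
× 0.098 J/(L·cmH2O) → 12.28 J/min.

12.3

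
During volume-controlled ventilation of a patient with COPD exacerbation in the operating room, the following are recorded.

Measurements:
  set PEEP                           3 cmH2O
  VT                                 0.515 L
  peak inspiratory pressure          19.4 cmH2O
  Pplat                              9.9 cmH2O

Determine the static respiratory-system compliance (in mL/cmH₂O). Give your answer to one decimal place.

74.6

Cstat = Vt / (Pplat − PEEP) = 515 / (9.9 − 3) = 515 / 6.9 = 74.638 mL/cmH2O.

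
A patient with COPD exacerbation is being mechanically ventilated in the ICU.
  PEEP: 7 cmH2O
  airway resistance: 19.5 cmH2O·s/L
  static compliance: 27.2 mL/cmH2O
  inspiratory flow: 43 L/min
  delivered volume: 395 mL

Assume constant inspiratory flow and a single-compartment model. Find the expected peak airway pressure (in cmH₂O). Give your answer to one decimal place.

35.5

Flow: 43 L/min ÷ 60 = 0.7167 L/s.
Equation of motion (constant flow): PIP = Vt/C + R·V̇ + PEEP.
PIP = 395/27.2 + 19.5×0.7167 + 7 = 14.522 + 13.976 + 7 = 35.498 cmH2O.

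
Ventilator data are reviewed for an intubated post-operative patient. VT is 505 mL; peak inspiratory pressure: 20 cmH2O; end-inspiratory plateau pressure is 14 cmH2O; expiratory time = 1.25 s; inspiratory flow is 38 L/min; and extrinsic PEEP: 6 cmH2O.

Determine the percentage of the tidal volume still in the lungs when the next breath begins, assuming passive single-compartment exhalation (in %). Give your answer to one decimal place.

12.4

Flow: 38 L/min ÷ 60 = 0.6333 L/s.
R = (PIP − Pplat)/V̇ = (20 − 14) / 0.6333 = 6.0/0.6333 = 9.474 cmH2O·s/L.
C = Vt/(Pplat − PEEP) = 505.0 / (14 − 6) = 505.0/8.0 = 63.125 mL/cmH2O.
τ = R × C = 9.474 × 0.06313 L/cmH2O = 0.5981 s.
Fraction remaining at end-expiration = e^(−Te/τ) = e^(−1.25/0.5981) = 0.1237 → 12.37%.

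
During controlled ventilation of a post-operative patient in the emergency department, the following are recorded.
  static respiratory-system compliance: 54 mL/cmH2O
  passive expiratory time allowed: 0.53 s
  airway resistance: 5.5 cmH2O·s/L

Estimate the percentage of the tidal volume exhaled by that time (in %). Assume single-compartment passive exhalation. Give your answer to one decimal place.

83.2

τ = R × C = 5.5 × 54 mL/cmH2O = 5.5 × 0.054 L/cmH2O = 0.297 s.
Passive exhalation: V(t)/V₀ = e^(−t/τ) = e^(−0.53/0.297) = 0.1679.
Fraction exhaled = 1 − 0.1679 = 0.8321 → 83.21%.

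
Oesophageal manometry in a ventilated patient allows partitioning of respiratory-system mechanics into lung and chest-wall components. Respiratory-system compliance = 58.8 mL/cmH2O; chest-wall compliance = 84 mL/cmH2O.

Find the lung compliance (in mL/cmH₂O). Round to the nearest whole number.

196

1/CL = 1/Crs − 1/Ccw.
1/CL = 1/58.8 − 1/84 = 0.005102.
CL = 196.0 mL/cmH2O.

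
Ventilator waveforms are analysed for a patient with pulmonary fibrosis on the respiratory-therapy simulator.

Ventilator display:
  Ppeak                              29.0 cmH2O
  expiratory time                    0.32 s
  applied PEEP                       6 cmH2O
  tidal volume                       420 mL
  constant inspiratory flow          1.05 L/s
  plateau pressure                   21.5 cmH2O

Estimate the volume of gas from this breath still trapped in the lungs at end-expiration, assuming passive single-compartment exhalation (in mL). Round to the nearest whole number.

80

R = (PIP − Pplat)/V̇ = (29.0 − 21.5) / 1.05 = 7.5/1.05 = 7.143 cmH2O·s/L.
C = Vt/(Pplat − PEEP) = 420.0 / (21.5 − 6) = 420.0/15.5 = 27.097 mL/cmH2O.
τ = R × C = 7.143 × 0.0271 L/cmH2O = 0.1936 s.
Fraction remaining = e^(−Te/τ) = e^(−0.32/0.1936) = 0.1915.
Trapped volume = 420.0 × 0.1915 = 80.43 mL.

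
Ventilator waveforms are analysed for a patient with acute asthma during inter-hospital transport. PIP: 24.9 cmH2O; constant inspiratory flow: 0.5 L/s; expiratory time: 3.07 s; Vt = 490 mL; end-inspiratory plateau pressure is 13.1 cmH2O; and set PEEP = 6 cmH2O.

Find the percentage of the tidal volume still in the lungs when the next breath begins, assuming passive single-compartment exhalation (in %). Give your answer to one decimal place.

15.2

R = (PIP − Pplat)/V̇ = (24.9 − 13.1) / 0.5 = 11.8/0.5 = 23.6 cmH2O·s/L.
C = Vt/(Pplat − PEEP) = 490.0 / (13.1 − 6) = 490.0/7.1 = 69.014 mL/cmH2O.
τ = R × C = 23.6 × 0.06901 L/cmH2O = 1.629 s.
Fraction remaining at end-expiration = e^(−Te/τ) = e^(−3.07/1.629) = 0.1519 → 15.19%.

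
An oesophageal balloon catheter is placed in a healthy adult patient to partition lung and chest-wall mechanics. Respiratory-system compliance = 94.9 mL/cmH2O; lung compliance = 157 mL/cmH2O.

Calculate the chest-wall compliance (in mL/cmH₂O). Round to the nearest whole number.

240

1/Ccw = 1/Crs − 1/CL.
1/Ccw = 1/94.9 − 1/157 = 0.004168.
Ccw = 239.92 mL/cmH2O.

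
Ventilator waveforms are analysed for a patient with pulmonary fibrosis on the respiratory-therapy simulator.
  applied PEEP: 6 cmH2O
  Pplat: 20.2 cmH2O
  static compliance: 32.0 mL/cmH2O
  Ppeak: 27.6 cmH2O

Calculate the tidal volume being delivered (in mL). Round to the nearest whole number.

Vt = Cstat × (Pplat − PEEP) = 32.0 × (20.2 − 6) = 32.0 × 14.2 = 454.4 mL.

454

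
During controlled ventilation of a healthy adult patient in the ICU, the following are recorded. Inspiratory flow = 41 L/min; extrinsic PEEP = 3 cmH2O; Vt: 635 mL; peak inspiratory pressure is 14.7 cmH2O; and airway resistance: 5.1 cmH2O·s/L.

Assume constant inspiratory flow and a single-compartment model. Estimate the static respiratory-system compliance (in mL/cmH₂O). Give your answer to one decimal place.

77.3

Flow: 41 L/min ÷ 60 = 0.6833 L/s.
Equation of motion (constant flow): PIP = Vt/C + R·V̇ + PEEP.
Vt/C = PIP − R·V̇ − PEEP = 14.7 − 5.1×0.6833 − 3 = 14.7 − 3.485 − 3 = 8.215 cmH2O.
C = Vt / 8.215 = 635 / 8.215 = 77.298 mL/cmH2O.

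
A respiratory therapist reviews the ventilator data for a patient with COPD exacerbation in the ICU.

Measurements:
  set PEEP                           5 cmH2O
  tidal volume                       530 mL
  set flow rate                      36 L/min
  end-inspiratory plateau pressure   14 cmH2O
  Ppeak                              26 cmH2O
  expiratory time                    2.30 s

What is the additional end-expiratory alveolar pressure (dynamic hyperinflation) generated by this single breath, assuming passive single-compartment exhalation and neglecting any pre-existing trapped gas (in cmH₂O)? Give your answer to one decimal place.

1.3

Flow: 36 L/min ÷ 60 = 0.6 L/s.
R = (PIP − Pplat)/V̇ = (26 − 14) / 0.6 = 12.0/0.6 = 20.0 cmH2O·s/L.
C = Vt/(Pplat − PEEP) = 530.0 / (14 − 5) = 530.0/9.0 = 58.889 mL/cmH2O.
τ = R × C = 20.0 × 0.05889 L/cmH2O = 1.178 s.
Fraction remaining = e^(−Te/τ) = e^(−2.30/1.178) = 0.1419; trapped volume = 530.0 × 0.1419 = 75.207 mL.
Additional alveolar pressure from trapping ≈ V_trapped / C = 75.207 / 58.889 = 1.277 cmH2O.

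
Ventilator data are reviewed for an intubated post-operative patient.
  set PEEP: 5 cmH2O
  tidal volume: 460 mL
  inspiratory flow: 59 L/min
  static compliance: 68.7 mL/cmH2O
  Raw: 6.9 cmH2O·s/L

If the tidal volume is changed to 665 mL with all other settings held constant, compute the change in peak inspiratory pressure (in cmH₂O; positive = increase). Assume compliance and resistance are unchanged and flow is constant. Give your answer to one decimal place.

PIP = Vt/C + R·V̇ + PEEP (constant-flow equation of motion).
Only the elastic term changes: ΔPIP = ΔVt / C = (665 − 460) / 68.7 = 2.984 cmH2O.

3.0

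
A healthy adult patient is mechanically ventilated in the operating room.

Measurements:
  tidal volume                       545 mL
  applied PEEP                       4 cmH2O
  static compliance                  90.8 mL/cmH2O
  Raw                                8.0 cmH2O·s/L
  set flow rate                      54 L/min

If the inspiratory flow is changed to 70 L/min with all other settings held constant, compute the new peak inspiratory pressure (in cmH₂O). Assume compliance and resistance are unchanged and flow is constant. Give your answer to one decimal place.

Flow: 54 L/min ÷ 60 = 0.9 L/s.
New flow: 70 L/min ÷ 60 = 1.1667 L/s.
PIP = Vt/C + R·V̇ + PEEP (constant-flow equation of motion).
Only the resistive term changes: ΔPIP = R × ΔV̇ = 8.0 × (1.1667 − 0.9) = 8.0 × 0.2667 = 2.134 cmH2O.
Original PIP = 545/90.8 + 8.0×0.9 + 4 = 17.202 cmH2O; new PIP = 17.202 + (2.134) = 19.336 cmH2O.

19.3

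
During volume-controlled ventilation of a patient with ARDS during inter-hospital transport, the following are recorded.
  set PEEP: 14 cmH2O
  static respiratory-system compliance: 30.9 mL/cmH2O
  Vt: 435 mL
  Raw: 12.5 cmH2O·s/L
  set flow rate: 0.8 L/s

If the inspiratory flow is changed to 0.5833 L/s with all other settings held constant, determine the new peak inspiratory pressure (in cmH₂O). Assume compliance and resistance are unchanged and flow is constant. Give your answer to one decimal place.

35.4

PIP = Vt/C + R·V̇ + PEEP (constant-flow equation of motion).
Only the resistive term changes: ΔPIP = R × ΔV̇ = 12.5 × (0.5833 − 0.8) = 12.5 × -0.2167 = -2.709 cmH2O.
Original PIP = 435/30.9 + 12.5×0.8 + 14 = 38.078 cmH2O; new PIP = 38.078 + (-2.709) = 35.369 cmH2O.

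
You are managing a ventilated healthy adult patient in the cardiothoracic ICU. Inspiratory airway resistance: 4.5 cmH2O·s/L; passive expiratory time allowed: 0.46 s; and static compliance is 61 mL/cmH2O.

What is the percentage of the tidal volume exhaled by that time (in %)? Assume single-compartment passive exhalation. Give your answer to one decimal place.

81.3

τ = R × C = 4.5 × 61 mL/cmH2O = 4.5 × 0.061 L/cmH2O = 0.2745 s.
Passive exhalation: V(t)/V₀ = e^(−t/τ) = e^(−0.46/0.2745) = 0.1872.
Fraction exhaled = 1 − 0.1872 = 0.8128 → 81.28%.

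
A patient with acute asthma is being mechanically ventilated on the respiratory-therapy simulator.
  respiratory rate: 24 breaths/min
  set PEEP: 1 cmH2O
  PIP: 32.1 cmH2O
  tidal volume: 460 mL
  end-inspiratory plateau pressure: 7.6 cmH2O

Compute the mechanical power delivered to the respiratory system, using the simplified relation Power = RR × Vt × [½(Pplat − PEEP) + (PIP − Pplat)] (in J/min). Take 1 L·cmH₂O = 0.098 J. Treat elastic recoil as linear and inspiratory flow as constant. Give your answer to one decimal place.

30.1

Per-breath work = Vt × [½(Pplat−PEEP) + (PIP−Pplat)] = 0.460 × [0.5×6.6 + 24.5] = 0.460 × 27.8 = 12.788 L·cmH2O.
Power = 24 × 12.788 = 306.91 L·cmH2O/min.
× 0.098 J/(L·cmH2O) → 30.077 J/min.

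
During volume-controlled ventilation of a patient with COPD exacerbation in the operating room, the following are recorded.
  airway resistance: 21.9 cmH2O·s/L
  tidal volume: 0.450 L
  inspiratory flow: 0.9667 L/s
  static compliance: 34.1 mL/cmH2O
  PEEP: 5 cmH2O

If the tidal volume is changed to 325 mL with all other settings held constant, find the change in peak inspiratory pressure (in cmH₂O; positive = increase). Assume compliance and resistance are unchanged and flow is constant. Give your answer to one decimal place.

PIP = Vt/C + R·V̇ + PEEP (constant-flow equation of motion).
Only the elastic term changes: ΔPIP = ΔVt / C = (325 − 450) / 34.1 = -3.666 cmH2O.

-3.7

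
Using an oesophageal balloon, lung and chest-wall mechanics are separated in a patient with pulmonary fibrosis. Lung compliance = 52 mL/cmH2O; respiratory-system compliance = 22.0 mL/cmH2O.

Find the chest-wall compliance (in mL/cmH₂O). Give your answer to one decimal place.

38.1

1/Ccw = 1/Crs − 1/CL.
1/Ccw = 1/22.0 − 1/52 = 0.02622.
Ccw = 38.139 mL/cmH2O.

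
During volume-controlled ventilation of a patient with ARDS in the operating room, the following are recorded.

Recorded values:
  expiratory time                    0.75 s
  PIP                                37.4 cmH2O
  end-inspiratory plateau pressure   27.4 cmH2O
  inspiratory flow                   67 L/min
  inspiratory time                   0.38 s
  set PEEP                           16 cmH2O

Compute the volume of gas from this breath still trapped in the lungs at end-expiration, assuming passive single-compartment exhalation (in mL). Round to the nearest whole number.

Flow: 67 L/min ÷ 60 = 1.1167 L/s.
Vt = flow × Ti = 1.1167 L/s × 0.38 s × 1000 mL/L = 424.35 mL.
R = (PIP − Pplat)/V̇ = (37.4 − 27.4) / 1.1167 = 10.0/1.1167 = 8.955 cmH2O·s/L.
C = Vt/(Pplat − PEEP) = 424.35 / (27.4 − 16) = 424.35/11.4 = 37.224 mL/cmH2O.
τ = R × C = 8.955 × 0.03722 L/cmH2O = 0.3333 s.
Fraction remaining = e^(−Te/τ) = e^(−0.75/0.3333) = 0.1054.
Trapped volume = 424.35 × 0.1054 = 44.726 mL.

45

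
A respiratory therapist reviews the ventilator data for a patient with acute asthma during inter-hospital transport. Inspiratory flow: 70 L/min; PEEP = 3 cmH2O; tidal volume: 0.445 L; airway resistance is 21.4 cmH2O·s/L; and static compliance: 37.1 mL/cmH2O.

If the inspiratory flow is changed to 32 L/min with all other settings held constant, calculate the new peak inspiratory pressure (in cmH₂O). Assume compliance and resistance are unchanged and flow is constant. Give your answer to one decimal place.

Flow: 70 L/min ÷ 60 = 1.1667 L/s.
New flow: 32 L/min ÷ 60 = 0.5333 L/s.
PIP = Vt/C + R·V̇ + PEEP (constant-flow equation of motion).
Only the resistive term changes: ΔPIP = R × ΔV̇ = 21.4 × (0.5333 − 1.1667) = 21.4 × -0.6334 = -13.555 cmH2O.
Original PIP = 445/37.1 + 21.4×1.1667 + 3 = 39.962 cmH2O; new PIP = 39.962 + (-13.555) = 26.407 cmH2O.

26.4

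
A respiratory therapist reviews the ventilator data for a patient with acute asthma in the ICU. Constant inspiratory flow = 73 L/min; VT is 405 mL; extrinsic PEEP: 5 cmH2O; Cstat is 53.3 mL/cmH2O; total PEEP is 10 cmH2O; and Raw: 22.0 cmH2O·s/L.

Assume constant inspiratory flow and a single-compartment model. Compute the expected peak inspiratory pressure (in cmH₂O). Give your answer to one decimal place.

44.4

Flow: 73 L/min ÷ 60 = 1.2167 L/s.
Total PEEP = 10 cmH2O (set 5 + intrinsic 5); this is the baseline alveolar pressure.
Equation of motion (constant flow): PIP = Vt/C + R·V̇ + PEEP.
PIP = 405/53.3 + 22.0×1.2167 + 10 = 7.598 + 26.767 + 10 = 44.365 cmH2O.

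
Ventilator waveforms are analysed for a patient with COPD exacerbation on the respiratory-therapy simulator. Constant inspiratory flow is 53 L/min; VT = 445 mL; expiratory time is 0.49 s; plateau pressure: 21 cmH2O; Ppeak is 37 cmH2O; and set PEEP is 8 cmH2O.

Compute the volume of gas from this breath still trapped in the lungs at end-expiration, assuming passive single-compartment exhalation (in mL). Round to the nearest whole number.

Flow: 53 L/min ÷ 60 = 0.8833 L/s.
R = (PIP − Pplat)/V̇ = (37 − 21) / 0.8833 = 16.0/0.8833 = 18.114 cmH2O·s/L.
C = Vt/(Pplat − PEEP) = 445.0 / (21 − 8) = 445.0/13.0 = 34.231 mL/cmH2O.
τ = R × C = 18.114 × 0.03423 L/cmH2O = 0.62 s.
Fraction remaining = e^(−Te/τ) = e^(−0.49/0.62) = 0.4537.
Trapped volume = 445.0 × 0.4537 = 201.9 mL.

202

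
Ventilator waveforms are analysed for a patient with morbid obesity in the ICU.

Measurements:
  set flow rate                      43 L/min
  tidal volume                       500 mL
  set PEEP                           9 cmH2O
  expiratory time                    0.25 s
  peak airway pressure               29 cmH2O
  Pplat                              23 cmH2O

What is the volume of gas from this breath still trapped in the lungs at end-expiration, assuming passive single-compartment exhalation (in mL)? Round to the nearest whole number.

217

Flow: 43 L/min ÷ 60 = 0.7167 L/s.
R = (PIP − Pplat)/V̇ = (29 − 23) / 0.7167 = 6.0/0.7167 = 8.372 cmH2O·s/L.
C = Vt/(Pplat − PEEP) = 500.0 / (23 − 9) = 500.0/14.0 = 35.714 mL/cmH2O.
τ = R × C = 8.372 × 0.03571 L/cmH2O = 0.299 s.
Fraction remaining = e^(−Te/τ) = e^(−0.25/0.299) = 0.4334.
Trapped volume = 500.0 × 0.4334 = 216.7 mL.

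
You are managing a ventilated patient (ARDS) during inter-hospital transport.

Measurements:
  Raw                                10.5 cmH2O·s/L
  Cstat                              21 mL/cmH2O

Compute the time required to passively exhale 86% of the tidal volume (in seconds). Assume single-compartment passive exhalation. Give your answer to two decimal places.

0.43

τ = R × C = 10.5 × 21 mL/cmH2O = 10.5 × 0.021 L/cmH2O = 0.2205 s.
Exhaled fraction f = 1 − e^(−t/τ) → t = −τ·ln(1 − f) = −0.2205·ln(0.14) = 0.4335 s.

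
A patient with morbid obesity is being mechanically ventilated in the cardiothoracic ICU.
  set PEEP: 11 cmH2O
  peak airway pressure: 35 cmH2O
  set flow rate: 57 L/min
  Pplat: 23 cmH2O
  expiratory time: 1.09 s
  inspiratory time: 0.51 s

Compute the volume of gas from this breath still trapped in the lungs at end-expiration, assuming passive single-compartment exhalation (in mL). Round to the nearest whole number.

Flow: 57 L/min ÷ 60 = 0.95 L/s.
Vt = flow × Ti = 0.95 L/s × 0.51 s × 1000 mL/L = 484.5 mL.
R = (PIP − Pplat)/V̇ = (35 − 23) / 0.95 = 12.0/0.95 = 12.632 cmH2O·s/L.
C = Vt/(Pplat − PEEP) = 484.5 / (23 − 11) = 484.5/12.0 = 40.375 mL/cmH2O.
τ = R × C = 12.632 × 0.04038 L/cmH2O = 0.5101 s.
Fraction remaining = e^(−Te/τ) = e^(−1.09/0.5101) = 0.118.
Trapped volume = 484.5 × 0.118 = 57.171 mL.

57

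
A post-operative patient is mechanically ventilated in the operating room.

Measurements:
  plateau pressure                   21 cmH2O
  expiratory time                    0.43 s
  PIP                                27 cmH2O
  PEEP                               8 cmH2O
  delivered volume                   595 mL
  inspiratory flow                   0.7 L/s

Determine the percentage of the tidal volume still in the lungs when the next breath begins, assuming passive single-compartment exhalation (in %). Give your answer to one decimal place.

R = (PIP − Pplat)/V̇ = (27 − 21) / 0.7 = 6.0/0.7 = 8.571 cmH2O·s/L.
C = Vt/(Pplat − PEEP) = 595.0 / (21 − 8) = 595.0/13.0 = 45.769 mL/cmH2O.
τ = R × C = 8.571 × 0.04577 L/cmH2O = 0.3923 s.
Fraction remaining at end-expiration = e^(−Te/τ) = e^(−0.43/0.3923) = 0.3342 → 33.42%.

33.4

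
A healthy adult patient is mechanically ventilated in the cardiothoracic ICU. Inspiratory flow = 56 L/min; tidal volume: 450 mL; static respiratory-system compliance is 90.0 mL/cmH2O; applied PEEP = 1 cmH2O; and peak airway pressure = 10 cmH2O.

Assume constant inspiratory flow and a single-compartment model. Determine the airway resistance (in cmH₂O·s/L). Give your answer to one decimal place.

Flow: 56 L/min ÷ 60 = 0.9333 L/s.
Equation of motion (constant flow): PIP = Vt/C + R·V̇ + PEEP.
R·V̇ = PIP − Vt/C − PEEP = 10 − 450/90.0 − 1 = 10 − 5.0 − 1 = 4.0 cmH2O.
R = 4.0 / 0.9333 = 4.286 cmH2O·s/L.

4.3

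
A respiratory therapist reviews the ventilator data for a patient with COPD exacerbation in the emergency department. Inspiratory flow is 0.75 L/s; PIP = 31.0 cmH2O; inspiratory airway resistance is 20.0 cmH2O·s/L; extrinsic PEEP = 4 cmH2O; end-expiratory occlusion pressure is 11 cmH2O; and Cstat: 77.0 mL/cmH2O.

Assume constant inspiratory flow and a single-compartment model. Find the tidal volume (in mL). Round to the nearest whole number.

Total PEEP = 11 cmH2O (set 4 + intrinsic 7); this is the baseline alveolar pressure.
Equation of motion (constant flow): PIP = Vt/C + R·V̇ + PEEP.
Vt/C = PIP − R·V̇ − PEEP = 31.0 − 15.0 − 11 = 5.0 cmH2O.
Vt = C × 5.0 = 77.0 × 5.0 = 385.0 mL.

385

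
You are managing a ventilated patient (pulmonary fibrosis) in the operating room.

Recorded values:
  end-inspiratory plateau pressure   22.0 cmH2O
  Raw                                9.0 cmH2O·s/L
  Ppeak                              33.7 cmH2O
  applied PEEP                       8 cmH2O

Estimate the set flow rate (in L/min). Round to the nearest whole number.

78

flow = (PIP − Pplat) / Raw = (33.7 − 22.0) / 9.0 = 1.3 L/s × 60 = 78.0 L/min.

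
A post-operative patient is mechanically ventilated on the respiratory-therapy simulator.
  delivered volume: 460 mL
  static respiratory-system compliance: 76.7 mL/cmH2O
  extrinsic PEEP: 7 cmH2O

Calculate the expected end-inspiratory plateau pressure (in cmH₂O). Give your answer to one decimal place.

13.0

Pplat = PEEP + Vt / Cstat = 7 + 460 / 76.7 = 7 + 5.997 = 12.997 cmH2O.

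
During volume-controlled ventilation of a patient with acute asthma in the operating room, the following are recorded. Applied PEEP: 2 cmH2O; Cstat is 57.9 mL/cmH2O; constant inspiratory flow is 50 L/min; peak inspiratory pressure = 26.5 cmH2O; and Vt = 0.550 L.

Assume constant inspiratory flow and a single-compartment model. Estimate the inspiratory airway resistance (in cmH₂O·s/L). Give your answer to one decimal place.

Flow: 50 L/min ÷ 60 = 0.8333 L/s.
Equation of motion (constant flow): PIP = Vt/C + R·V̇ + PEEP.
R·V̇ = PIP − Vt/C − PEEP = 26.5 − 550/57.9 − 2 = 26.5 − 9.499 − 2 = 15.001 cmH2O.
R = 15.001 / 0.8333 = 18.002 cmH2O·s/L.

18.0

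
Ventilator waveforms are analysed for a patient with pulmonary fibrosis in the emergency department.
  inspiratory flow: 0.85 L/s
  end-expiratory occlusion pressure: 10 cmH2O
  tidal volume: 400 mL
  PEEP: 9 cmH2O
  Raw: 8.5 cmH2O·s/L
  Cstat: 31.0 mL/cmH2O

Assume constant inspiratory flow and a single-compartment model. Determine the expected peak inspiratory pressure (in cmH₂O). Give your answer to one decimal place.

30.1

Total PEEP = 10 cmH2O (set 9 + intrinsic 1); this is the baseline alveolar pressure.
Equation of motion (constant flow): PIP = Vt/C + R·V̇ + PEEP.
PIP = 400/31.0 + 8.5×0.85 + 10 = 12.903 + 7.225 + 10 = 30.128 cmH2O.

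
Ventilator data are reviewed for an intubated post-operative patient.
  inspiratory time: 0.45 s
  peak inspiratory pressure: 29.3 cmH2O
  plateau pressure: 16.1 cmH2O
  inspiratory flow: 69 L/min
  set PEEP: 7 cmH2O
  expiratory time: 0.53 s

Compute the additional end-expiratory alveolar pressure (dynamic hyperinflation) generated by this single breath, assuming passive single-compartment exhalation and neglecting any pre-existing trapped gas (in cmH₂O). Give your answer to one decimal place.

4.0

Flow: 69 L/min ÷ 60 = 1.15 L/s.
Vt = flow × Ti = 1.15 L/s × 0.45 s × 1000 mL/L = 517.5 mL.
R = (PIP − Pplat)/V̇ = (29.3 − 16.1) / 1.15 = 13.2/1.15 = 11.478 cmH2O·s/L.
C = Vt/(Pplat − PEEP) = 517.5 / (16.1 − 7) = 517.5/9.1 = 56.868 mL/cmH2O.
τ = R × C = 11.478 × 0.05687 L/cmH2O = 0.6528 s.
Fraction remaining = e^(−Te/τ) = e^(−0.53/0.6528) = 0.444; trapped volume = 517.5 × 0.444 = 229.77 mL.
Additional alveolar pressure from trapping ≈ V_trapped / C = 229.77 / 56.868 = 4.04 cmH2O.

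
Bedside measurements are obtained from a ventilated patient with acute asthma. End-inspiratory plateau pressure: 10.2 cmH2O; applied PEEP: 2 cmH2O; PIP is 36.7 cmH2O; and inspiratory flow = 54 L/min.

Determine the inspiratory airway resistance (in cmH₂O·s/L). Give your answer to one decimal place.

Flow: 54 L/min ÷ 60 = 0.9 L/s.
Raw = (PIP − Pplat) / flow = (36.7 − 10.2) / 0.9 = 26.5 / 0.9 = 29.444 cmH2O·s/L.

29.4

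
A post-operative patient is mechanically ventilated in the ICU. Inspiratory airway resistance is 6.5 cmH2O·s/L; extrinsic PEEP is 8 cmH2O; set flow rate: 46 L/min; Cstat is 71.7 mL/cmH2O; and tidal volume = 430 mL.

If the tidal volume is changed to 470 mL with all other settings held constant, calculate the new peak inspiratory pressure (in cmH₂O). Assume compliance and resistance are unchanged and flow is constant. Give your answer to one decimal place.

19.5

Flow: 46 L/min ÷ 60 = 0.7667 L/s.
PIP = Vt/C + R·V̇ + PEEP (constant-flow equation of motion).
Only the elastic term changes: ΔPIP = ΔVt / C = (470 − 430) / 71.7 = 0.5579 cmH2O.
Original PIP = 430/71.7 + 6.5×0.7667 + 8 = 18.981 cmH2O; new PIP = 18.981 + (0.5579) = 19.539 cmH2O.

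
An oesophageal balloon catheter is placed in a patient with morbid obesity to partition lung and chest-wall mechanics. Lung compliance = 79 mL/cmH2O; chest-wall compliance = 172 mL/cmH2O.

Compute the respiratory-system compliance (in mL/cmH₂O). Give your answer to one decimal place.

Lung and chest wall are elastances in series: 1/Crs = 1/CL + 1/Ccw.
1/Crs = 1/79 + 1/172 = 0.01847.
Crs = 54.142 mL/cmH2O.

54.1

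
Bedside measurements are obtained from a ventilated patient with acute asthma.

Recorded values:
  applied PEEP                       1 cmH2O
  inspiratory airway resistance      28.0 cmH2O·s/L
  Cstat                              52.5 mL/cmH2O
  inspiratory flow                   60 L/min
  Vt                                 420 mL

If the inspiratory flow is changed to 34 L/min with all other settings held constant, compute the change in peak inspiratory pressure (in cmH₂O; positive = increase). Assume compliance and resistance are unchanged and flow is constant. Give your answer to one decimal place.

Flow: 60 L/min ÷ 60 = 1 L/s.
New flow: 34 L/min ÷ 60 = 0.5667 L/s.
PIP = Vt/C + R·V̇ + PEEP (constant-flow equation of motion).
Only the resistive term changes: ΔPIP = R × ΔV̇ = 28.0 × (0.5667 − 1) = 28.0 × -0.4333 = -12.132 cmH2O.

-12.1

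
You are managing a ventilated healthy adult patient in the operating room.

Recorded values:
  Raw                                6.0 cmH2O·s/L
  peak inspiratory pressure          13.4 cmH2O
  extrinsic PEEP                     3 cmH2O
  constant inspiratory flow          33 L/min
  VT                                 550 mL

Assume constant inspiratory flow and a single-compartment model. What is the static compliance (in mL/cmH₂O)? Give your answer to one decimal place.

77.5

Flow: 33 L/min ÷ 60 = 0.55 L/s.
Equation of motion (constant flow): PIP = Vt/C + R·V̇ + PEEP.
Vt/C = PIP − R·V̇ − PEEP = 13.4 − 6.0×0.55 − 3 = 13.4 − 3.3 − 3 = 7.1 cmH2O.
C = Vt / 7.1 = 550 / 7.1 = 77.465 mL/cmH2O.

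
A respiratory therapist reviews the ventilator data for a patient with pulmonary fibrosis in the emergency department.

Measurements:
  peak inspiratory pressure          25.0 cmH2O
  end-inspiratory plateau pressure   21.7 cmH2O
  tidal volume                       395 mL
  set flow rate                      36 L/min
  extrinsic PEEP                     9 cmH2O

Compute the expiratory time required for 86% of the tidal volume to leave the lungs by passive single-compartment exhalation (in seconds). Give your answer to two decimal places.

Flow: 36 L/min ÷ 60 = 0.6 L/s.
R = (PIP − Pplat)/V̇ = (25.0 − 21.7) / 0.6 = 3.3/0.6 = 5.5 cmH2O·s/L.
C = Vt/(Pplat − PEEP) = 395.0 / (21.7 − 9) = 395.0/12.7 = 31.102 mL/cmH2O.
τ = R × C = 5.5 × 0.0311 L/cmH2O = 0.1711 s.
t = −τ·ln(1 − 0.86) = −0.1711·ln(0.14) = 0.3364 s.

0.34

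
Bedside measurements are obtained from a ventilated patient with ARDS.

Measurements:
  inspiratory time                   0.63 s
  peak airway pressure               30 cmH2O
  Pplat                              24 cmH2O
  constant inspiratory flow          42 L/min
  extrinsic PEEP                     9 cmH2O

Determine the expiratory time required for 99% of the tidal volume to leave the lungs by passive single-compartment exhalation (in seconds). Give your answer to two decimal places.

1.16

Flow: 42 L/min ÷ 60 = 0.7 L/s.
Vt = flow × Ti = 0.7 L/s × 0.63 s × 1000 mL/L = 441.0 mL.
R = (PIP − Pplat)/V̇ = (30 − 24) / 0.7 = 6.0/0.7 = 8.571 cmH2O·s/L.
C = Vt/(Pplat − PEEP) = 441.0 / (24 − 9) = 441.0/15.0 = 29.4 mL/cmH2O.
τ = R × C = 8.571 × 0.0294 L/cmH2O = 0.252 s.
t = −τ·ln(1 − 0.99) = −0.252·ln(0.01) = 1.161 s.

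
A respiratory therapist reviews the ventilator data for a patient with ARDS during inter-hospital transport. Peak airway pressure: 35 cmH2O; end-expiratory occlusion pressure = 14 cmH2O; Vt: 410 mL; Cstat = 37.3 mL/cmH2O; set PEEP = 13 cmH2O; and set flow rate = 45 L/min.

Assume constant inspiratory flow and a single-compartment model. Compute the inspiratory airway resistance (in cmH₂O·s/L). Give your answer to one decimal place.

13.3

Flow: 45 L/min ÷ 60 = 0.75 L/s.
Total PEEP = 14 cmH2O (set 13 + intrinsic 1); this is the baseline alveolar pressure.
Equation of motion (constant flow): PIP = Vt/C + R·V̇ + PEEP.
R·V̇ = PIP − Vt/C − PEEP = 35 − 410/37.3 − 14 = 35 − 10.992 − 14 = 10.008 cmH2O.
R = 10.008 / 0.75 = 13.344 cmH2O·s/L.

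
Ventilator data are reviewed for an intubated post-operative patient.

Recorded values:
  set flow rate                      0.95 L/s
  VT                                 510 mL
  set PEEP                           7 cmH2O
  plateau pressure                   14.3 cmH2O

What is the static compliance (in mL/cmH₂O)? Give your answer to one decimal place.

Cstat = Vt / (Pplat − PEEP) = 510 / (14.3 − 7) = 510 / 7.3 = 69.863 mL/cmH2O.

69.9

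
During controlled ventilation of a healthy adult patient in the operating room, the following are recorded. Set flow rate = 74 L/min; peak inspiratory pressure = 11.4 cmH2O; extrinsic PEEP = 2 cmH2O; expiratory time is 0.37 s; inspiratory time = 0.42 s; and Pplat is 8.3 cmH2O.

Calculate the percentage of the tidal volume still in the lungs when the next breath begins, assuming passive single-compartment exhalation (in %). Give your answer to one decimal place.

Flow: 74 L/min ÷ 60 = 1.2333 L/s.
Vt = flow × Ti = 1.2333 L/s × 0.42 s × 1000 mL/L = 517.99 mL.
R = (PIP − Pplat)/V̇ = (11.4 − 8.3) / 1.2333 = 3.1/1.2333 = 2.514 cmH2O·s/L.
C = Vt/(Pplat − PEEP) = 517.99 / (8.3 − 2) = 517.99/6.3 = 82.221 mL/cmH2O.
τ = R × C = 2.514 × 0.08222 L/cmH2O = 0.2067 s.
Fraction remaining at end-expiration = e^(−Te/τ) = e^(−0.37/0.2067) = 0.167 → 16.7%.

16.7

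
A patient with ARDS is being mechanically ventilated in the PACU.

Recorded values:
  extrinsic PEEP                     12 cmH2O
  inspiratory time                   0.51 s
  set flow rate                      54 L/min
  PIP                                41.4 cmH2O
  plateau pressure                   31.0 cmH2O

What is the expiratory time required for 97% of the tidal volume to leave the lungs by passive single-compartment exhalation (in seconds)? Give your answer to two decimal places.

0.98

Flow: 54 L/min ÷ 60 = 0.9 L/s.
Vt = flow × Ti = 0.9 L/s × 0.51 s × 1000 mL/L = 459.0 mL.
R = (PIP − Pplat)/V̇ = (41.4 − 31.0) / 0.9 = 10.4/0.9 = 11.556 cmH2O·s/L.
C = Vt/(Pplat − PEEP) = 459.0 / (31.0 − 12) = 459.0/19.0 = 24.158 mL/cmH2O.
τ = R × C = 11.556 × 0.02416 L/cmH2O = 0.2792 s.
t = −τ·ln(1 − 0.97) = −0.2792·ln(0.03) = 0.979 s.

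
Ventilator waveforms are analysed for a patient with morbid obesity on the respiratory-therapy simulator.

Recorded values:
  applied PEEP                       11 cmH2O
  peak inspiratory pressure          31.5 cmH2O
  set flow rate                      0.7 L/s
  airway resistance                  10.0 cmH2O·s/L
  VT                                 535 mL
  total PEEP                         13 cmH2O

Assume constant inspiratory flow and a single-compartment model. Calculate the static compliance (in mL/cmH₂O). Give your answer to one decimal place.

Total PEEP = 13 cmH2O (set 11 + intrinsic 2); this is the baseline alveolar pressure.
Equation of motion (constant flow): PIP = Vt/C + R·V̇ + PEEP.
Vt/C = PIP − R·V̇ − PEEP = 31.5 − 10.0×0.7 − 13 = 31.5 − 7.0 − 13 = 11.5 cmH2O.
C = Vt / 11.5 = 535 / 11.5 = 46.522 mL/cmH2O.

46.5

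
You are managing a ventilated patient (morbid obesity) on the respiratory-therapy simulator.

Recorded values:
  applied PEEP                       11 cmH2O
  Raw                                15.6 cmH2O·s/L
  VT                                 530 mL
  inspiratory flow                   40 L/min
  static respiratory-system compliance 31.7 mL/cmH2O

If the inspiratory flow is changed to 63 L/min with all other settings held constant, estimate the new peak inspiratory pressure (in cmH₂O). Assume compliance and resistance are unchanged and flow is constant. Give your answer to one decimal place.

44.1

Flow: 40 L/min ÷ 60 = 0.6667 L/s.
New flow: 63 L/min ÷ 60 = 1.05 L/s.
PIP = Vt/C + R·V̇ + PEEP (constant-flow equation of motion).
Only the resistive term changes: ΔPIP = R × ΔV̇ = 15.6 × (1.05 − 0.6667) = 15.6 × 0.3833 = 5.979 cmH2O.
Original PIP = 530/31.7 + 15.6×0.6667 + 11 = 38.12 cmH2O; new PIP = 38.12 + (5.979) = 44.099 cmH2O.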